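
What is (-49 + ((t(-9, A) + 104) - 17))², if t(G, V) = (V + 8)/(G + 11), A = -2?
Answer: 1681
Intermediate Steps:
t(G, V) = (8 + V)/(11 + G)
(-49 + ((t(-9, A) + 104) - 17))² = (-49 + (((8 - 2)/(11 - 9) + 104) - 17))² = (-49 + ((6/2 + 104) - 17))² = (-49 + (((½)*6 + 104) - 17))² = (-49 + ((3 + 104) - 17))² = (-49 + (107 - 17))² = (-49 + 90)² = 41² = 1681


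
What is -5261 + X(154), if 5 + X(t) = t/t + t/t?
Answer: -5264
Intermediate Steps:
X(t) = -3 (X(t) = -5 + (t/t + t/t) = -5 + (1 + 1) = -5 + 2 = -3)
-5261 + X(154) = -5261 - 3 = -5264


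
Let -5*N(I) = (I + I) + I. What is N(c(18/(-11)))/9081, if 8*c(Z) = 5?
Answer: -1/24216 ≈ -4.1295e-5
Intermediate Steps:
c(Z) = 5/8 (c(Z) = (1/8)*5 = 5/8)
N(I) = -3*I/5 (N(I) = -((I + I) + I)/5 = -(2*I + I)/5 = -3*I/5)
N(c(18/(-11)))/9081 = -3/5*5/8/9081 = -3/8*1/9081 = -1/24216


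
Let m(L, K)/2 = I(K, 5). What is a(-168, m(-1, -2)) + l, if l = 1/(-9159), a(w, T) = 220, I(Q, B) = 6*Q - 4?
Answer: 2014979/9159 ≈ 220.00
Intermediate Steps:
I(Q, B) = -4 + 6*Q
m(L, K) = -8 + 12*K (m(L, K) = 2*(-4 + 6*K) = -8 + 12*K)
l = -1/9159 ≈ -0.00010918
a(-168, m(-1, -2)) + l = 220 - 1/9159 = 2014979/9159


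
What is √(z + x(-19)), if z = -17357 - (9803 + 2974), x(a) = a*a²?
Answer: I*√36993 ≈ 192.34*I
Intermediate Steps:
x(a) = a³
z = -30134 (z = -17357 - 1*12777 = -17357 - 12777 = -30134)
√(z + x(-19)) = √(-30134 + (-19)³) = √(-30134 - 6859) = √(-36993) = I*√36993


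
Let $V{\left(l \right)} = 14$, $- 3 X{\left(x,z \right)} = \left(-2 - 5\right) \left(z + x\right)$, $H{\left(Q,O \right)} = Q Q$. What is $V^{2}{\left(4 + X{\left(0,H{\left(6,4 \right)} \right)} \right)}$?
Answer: $196$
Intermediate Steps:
$H{\left(Q,O \right)} = Q^{2}$
$X{\left(x,z \right)} = \frac{7 x}{3} + \frac{7 z}{3}$ ($X{\left(x,z \right)} = - \frac{\left(-2 - 5\right) \left(z + x\right)}{3} = - \frac{\left(-7\right) \left(x + z\right)}{3} = - \frac{- 7 x - 7 z}{3} = \frac{7 x}{3} + \frac{7 z}{3}$)
$V^{2}{\left(4 + X{\left(0,H{\left(6,4 \right)} \right)} \right)} = 14^{2} = 196$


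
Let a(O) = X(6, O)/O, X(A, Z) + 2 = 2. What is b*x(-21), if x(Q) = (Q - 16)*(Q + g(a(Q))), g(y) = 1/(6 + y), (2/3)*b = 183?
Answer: 846375/4 ≈ 2.1159e+5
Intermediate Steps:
b = 549/2 (b = (3/2)*183 = 549/2 ≈ 274.50)
X(A, Z) = 0 (X(A, Z) = -2 + 2 = 0)
a(O) = 0 (a(O) = 0/O = 0)
x(Q) = (-16 + Q)*(⅙ + Q) (x(Q) = (Q - 16)*(Q + 1/(6 + 0)) = (-16 + Q)*(Q + 1/6) = (-16 + Q)*(Q + ⅙) = (-16 + Q)*(⅙ + Q))
b*x(-21) = 549*(-8/3 + (-21)² - 95/6*(-21))/2 = 549*(-8/3 + 441 + 665/2)/2 = (549/2)*(4625/6) = 846375/4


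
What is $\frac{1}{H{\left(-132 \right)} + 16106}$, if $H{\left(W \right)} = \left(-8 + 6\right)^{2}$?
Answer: $\frac{1}{16110} \approx 6.2073 \cdot 10^{-5}$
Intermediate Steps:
$H{\left(W \right)} = 4$ ($H{\left(W \right)} = \left(-2\right)^{2} = 4$)
$\frac{1}{H{\left(-132 \right)} + 16106} = \frac{1}{4 + 16106} = \frac{1}{16110}$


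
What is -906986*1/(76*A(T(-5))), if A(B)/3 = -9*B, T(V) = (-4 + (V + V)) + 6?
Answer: -453493/8208 ≈ -55.250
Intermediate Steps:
T(V) = 2 + 2*V (T(V) = (-4 + 2*V) + 6 = 2 + 2*V)
A(B) = -27*B (A(B) = 3*(-9*B) = -27*B)
-906986*1/(76*A(T(-5))) = -906986*(-1/(2052*(2 + 2*(-5)))) = -906986*(-1/(2052*(2 - 10))) = -906986/(76*(-27*(-8))) = -906986/(76*216) = -906986/16416 = -906986*1/16416 = -453493/8208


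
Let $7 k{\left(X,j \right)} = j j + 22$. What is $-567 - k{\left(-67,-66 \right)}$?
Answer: $- \frac{8347}{7} \approx -1192.4$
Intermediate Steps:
$k{\left(X,j \right)} = \frac{22}{7} + \frac{j^{2}}{7}$ ($k{\left(X,j \right)} = \frac{j j + 22}{7} = \frac{j^{2} + 22}{7} = \frac{22 + j^{2}}{7} = \frac{22}{7} + \frac{j^{2}}{7}$)
$-567 - k{\left(-67,-66 \right)} = -567 - \left(\frac{22}{7} + \frac{\left(-66\right)^{2}}{7}\right) = -567 - \left(\frac{22}{7} + \frac{1}{7} \cdot 4356\right) = -567 - \left(\frac{22}{7} + \frac{4356}{7}\right) = -567 - \frac{4378}{7} = - \frac{8347}{7}$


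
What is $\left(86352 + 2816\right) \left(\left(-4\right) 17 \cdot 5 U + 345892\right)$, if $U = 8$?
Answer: $30599960896$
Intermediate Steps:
$\left(86352 + 2816\right) \left(\left(-4\right) 17 \cdot 5 U + 345892\right) = \left(86352 + 2816\right) \left(\left(-4\right) 17 \cdot 5 \cdot 8 + 345892\right) = 89168 \left(\left(-68\right) 5 \cdot 8 + 345892\right) = 89168 \left(\left(-340\right) 8 + 345892\right) = 89168 \left(-2720 + 345892\right) = 89168 \cdot 343172 = 30599960896$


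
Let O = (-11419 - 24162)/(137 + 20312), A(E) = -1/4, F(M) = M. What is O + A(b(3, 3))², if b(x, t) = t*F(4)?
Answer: -42219/25168 ≈ -1.6775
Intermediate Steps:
b(x, t) = 4*t (b(x, t) = t*4 = 4*t)
A(E) = -¼ (A(E) = -1*¼ = -¼)
O = -2737/1573 (O = -35581/20449 = -35581*1/20449 = -2737/1573 ≈ -1.7400)
O + A(b(3, 3))² = -2737/1573 + (-¼)² = -2737/1573 + 1/16 = -42219/25168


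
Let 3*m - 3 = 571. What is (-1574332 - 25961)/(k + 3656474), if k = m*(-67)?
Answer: -4800879/10930964 ≈ -0.43920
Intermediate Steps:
m = 574/3 (m = 1 + (⅓)*571 = 1 + 571/3 = 574/3 ≈ 191.33)
k = -38458/3 (k = (574/3)*(-67) = -38458/3 ≈ -12819.)
(-1574332 - 25961)/(k + 3656474) = (-1574332 - 25961)/(-38458/3 + 3656474) = -1600293/10930964/3 = -1600293*3/10930964 = -4800879/10930964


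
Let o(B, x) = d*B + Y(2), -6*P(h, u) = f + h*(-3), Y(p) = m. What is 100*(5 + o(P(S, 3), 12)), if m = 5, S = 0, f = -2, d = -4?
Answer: 2600/3 ≈ 866.67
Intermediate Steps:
Y(p) = 5
P(h, u) = ⅓ + h/2 (P(h, u) = -(-2 + h*(-3))/6 = -(-2 - 3*h)/6 = ⅓ + h/2)
o(B, x) = 5 - 4*B (o(B, x) = -4*B + 5 = 5 - 4*B)
100*(5 + o(P(S, 3), 12)) = 100*(5 + (5 - 4*(⅓ + (½)*0))) = 100*(5 + (5 - 4*(⅓ + 0))) = 100*(5 + (5 - 4*⅓)) = 100*(5 + (5 - 4/3)) = 100*(5 + 11/3) = 100*(26/3) = 2600/3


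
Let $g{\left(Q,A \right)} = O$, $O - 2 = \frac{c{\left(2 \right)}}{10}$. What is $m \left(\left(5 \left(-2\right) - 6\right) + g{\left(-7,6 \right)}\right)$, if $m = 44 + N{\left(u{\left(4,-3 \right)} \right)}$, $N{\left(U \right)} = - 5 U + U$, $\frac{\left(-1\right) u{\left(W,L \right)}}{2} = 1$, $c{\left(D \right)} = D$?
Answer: $- \frac{3588}{5} \approx -717.6$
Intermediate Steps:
$u{\left(W,L \right)} = -2$ ($u{\left(W,L \right)} = \left(-2\right) 1 = -2$)
$N{\left(U \right)} = - 4 U$
$m = 52$ ($m = 44 - -8 = 44 + 8 = 52$)
$O = \frac{11}{5}$ ($O = 2 + \frac{2}{10} = 2 + 2 \cdot \frac{1}{10} = 2 + \frac{1}{5} = \frac{11}{5} \approx 2.2$)
$g{\left(Q,A \right)} = \frac{11}{5}$
$m \left(\left(5 \left(-2\right) - 6\right) + g{\left(-7,6 \right)}\right) = 52 \left(\left(5 \left(-2\right) - 6\right) + \frac{11}{5}\right) = 52 \left(\left(-10 - 6\right) + \frac{11}{5}\right) = 52 \left(-16 + \frac{11}{5}\right) = 52 \left(- \frac{69}{5}\right) = - \frac{3588}{5}$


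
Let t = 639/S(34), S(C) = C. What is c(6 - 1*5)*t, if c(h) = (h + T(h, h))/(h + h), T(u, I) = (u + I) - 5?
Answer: -639/34 ≈ -18.794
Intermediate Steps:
T(u, I) = -5 + I + u (T(u, I) = (I + u) - 5 = -5 + I + u)
t = 639/34 ≈ 18.794
c(h) = (-5 + 3*h)/(2*h) (c(h) = (h + (-5 + h + h))/(h + h) = (h + (-5 + 2*h))/((2*h)) = (-5 + 3*h)*(1/(2*h)) = (-5 + 3*h)/(2*h))
c(6 - 1*5)*t = ((-5 + 3*(6 - 1*5))/(2*(6 - 1*5)))*(639/34) = ((-5 + 3*(6 - 5))/(2*(6 - 5)))*(639/34) = ((1/2)*(-5 + 3*1)/1)*(639/34) = ((1/2)*1*(-5 + 3))*(639/34) = ((1/2)*1*(-2))*(639/34) = -1*639/34 = -639/34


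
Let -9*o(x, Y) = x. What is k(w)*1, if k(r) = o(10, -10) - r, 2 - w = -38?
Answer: -370/9 ≈ -41.111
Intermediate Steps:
w = 40 (w = 2 - 1*(-38) = 2 + 38 = 40)
o(x, Y) = -x/9
k(r) = -10/9 - r (k(r) = -⅑*10 - r = -10/9 - r)
k(w)*1 = (-10/9 - 1*40)*1 = (-10/9 - 40)*1 = -370/9*1 = -370/9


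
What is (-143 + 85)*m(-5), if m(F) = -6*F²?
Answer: 8700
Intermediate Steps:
(-143 + 85)*m(-5) = (-143 + 85)*(-6*(-5)²) = -(-348)*25 = -58*(-150) = 8700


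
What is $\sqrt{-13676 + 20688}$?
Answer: $2 \sqrt{1753} \approx 83.738$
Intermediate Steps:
$\sqrt{-13676 + 20688} = \sqrt{7012} = 2 \sqrt{1753}$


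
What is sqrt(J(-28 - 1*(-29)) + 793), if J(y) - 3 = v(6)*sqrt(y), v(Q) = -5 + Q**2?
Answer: sqrt(827) ≈ 28.758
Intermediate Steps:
J(y) = 3 + 31*sqrt(y) (J(y) = 3 + (-5 + 6**2)*sqrt(y) = 3 + (-5 + 36)*sqrt(y) = 3 + 31*sqrt(y))
sqrt(J(-28 - 1*(-29)) + 793) = sqrt((3 + 31*sqrt(-28 - 1*(-29))) + 793) = sqrt((3 + 31*sqrt(-28 + 29)) + 793) = sqrt((3 + 31*sqrt(1)) + 793) = sqrt((3 + 31*1) + 793) = sqrt((3 + 31) + 793) = sqrt(34 + 793) = sqrt(827)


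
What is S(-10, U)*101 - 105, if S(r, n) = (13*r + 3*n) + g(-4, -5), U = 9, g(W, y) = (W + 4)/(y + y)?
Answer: -10508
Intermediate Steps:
g(W, y) = (4 + W)/(2*y) (g(W, y) = (4 + W)/((2*y)) = (4 + W)*(1/(2*y)) = (4 + W)/(2*y))
S(r, n) = 3*n + 13*r (S(r, n) = (13*r + 3*n) + (½)*(4 - 4)/(-5) = (3*n + 13*r) + (½)*(-⅕)*0 = (3*n + 13*r) + 0 = 3*n + 13*r)
S(-10, U)*101 - 105 = (3*9 + 13*(-10))*101 - 105 = (27 - 130)*101 - 105 = -103*101 - 105 = -10403 - 105 = -10508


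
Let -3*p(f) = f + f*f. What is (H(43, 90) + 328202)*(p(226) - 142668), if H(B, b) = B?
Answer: -52443265990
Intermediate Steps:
p(f) = -f/3 - f**2/3 (p(f) = -(f + f*f)/3 = -(f + f**2)/3 = -f/3 - f**2/3)
(H(43, 90) + 328202)*(p(226) - 142668) = (43 + 328202)*(-1/3*226*(1 + 226) - 142668) = 328245*(-1/3*226*227 - 142668) = 328245*(-51302/3 - 142668) = 328245*(-479306/3) = -52443265990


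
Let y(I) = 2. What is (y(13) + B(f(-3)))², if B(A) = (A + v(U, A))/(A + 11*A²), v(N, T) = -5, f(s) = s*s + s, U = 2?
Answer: 648025/161604 ≈ 4.0100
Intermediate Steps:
f(s) = s + s² (f(s) = s² + s = s + s²)
B(A) = (-5 + A)/(A + 11*A²) (B(A) = (A - 5)/(A + 11*A²) = (-5 + A)/(A + 11*A²))
(y(13) + B(f(-3)))² = (2 + (-5 - 3*(1 - 3))/(((-3*(1 - 3)))*(1 + 11*(-3*(1 - 3)))))² = (2 + (-5 - 3*(-2))/(((-3*(-2)))*(1 + 11*(-3*(-2)))))² = (2 + (-5 + 6)/(6*(1 + 11*6)))² = (2 + (⅙)*1/(1 + 66))² = (2 + (⅙)*1/67)² = (2 + (⅙)*(1/67)*1)² = (2 + 1/402)² = (805/402)² = 648025/161604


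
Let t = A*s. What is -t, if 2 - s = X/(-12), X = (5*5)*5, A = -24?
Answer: 298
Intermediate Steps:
X = 125 (X = 25*5 = 125)
s = 149/12 (s = 2 - 125/(-12) = 2 - 125*(-1)/12 = 2 - 1*(-125/12) = 2 + 125/12 = 149/12 ≈ 12.417)
t = -298 (t = -24*149/12 = -298)
-t = -1*(-298) = 298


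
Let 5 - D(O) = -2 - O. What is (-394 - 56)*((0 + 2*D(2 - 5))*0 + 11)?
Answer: -4950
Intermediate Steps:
D(O) = 7 + O (D(O) = 5 - (-2 - O) = 5 + (2 + O) = 7 + O)
(-394 - 56)*((0 + 2*D(2 - 5))*0 + 11) = (-394 - 56)*((0 + 2*(7 + (2 - 5)))*0 + 11) = -450*((0 + 2*(7 - 3))*0 + 11) = -450*((0 + 2*4)*0 + 11) = -450*((0 + 8)*0 + 11) = -450*(8*0 + 11) = -450*(0 + 11) = -450*11 = -4950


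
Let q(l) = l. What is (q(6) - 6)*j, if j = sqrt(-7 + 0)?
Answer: 0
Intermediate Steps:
j = I*sqrt(7) (j = sqrt(-7) = I*sqrt(7) ≈ 2.6458*I)
(q(6) - 6)*j = (6 - 6)*(I*sqrt(7)) = 0*(I*sqrt(7)) = 0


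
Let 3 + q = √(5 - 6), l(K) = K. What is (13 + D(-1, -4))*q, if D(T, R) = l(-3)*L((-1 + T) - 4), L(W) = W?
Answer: -93 + 31*I ≈ -93.0 + 31.0*I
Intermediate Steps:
q = -3 + I (q = -3 + √(5 - 6) = -3 + √(-1) = -3 + I ≈ -3.0 + 1.0*I)
D(T, R) = 15 - 3*T (D(T, R) = -3*((-1 + T) - 4) = -3*(-5 + T) = 15 - 3*T)
(13 + D(-1, -4))*q = (13 + (15 - 3*(-1)))*(-3 + I) = (13 + (15 + 3))*(-3 + I) = (13 + 18)*(-3 + I) = 31*(-3 + I) = -93 + 31*I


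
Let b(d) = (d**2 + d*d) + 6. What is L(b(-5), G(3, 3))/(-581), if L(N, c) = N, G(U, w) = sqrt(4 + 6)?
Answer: -8/83 ≈ -0.096385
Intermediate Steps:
b(d) = 6 + 2*d**2 (b(d) = (d**2 + d**2) + 6 = 2*d**2 + 6 = 6 + 2*d**2)
G(U, w) = sqrt(10)
L(b(-5), G(3, 3))/(-581) = (6 + 2*(-5)**2)/(-581) = (6 + 2*25)*(-1/581) = (6 + 50)*(-1/581) = 56*(-1/581) = -8/83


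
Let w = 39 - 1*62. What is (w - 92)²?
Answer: 13225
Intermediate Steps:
w = -23 (w = 39 - 62 = -23)
(w - 92)² = (-23 - 92)² = (-115)² = 13225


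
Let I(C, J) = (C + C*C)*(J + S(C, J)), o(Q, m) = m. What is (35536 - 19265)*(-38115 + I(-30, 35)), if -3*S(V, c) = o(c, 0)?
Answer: -124717215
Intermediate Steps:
S(V, c) = 0 (S(V, c) = -1/3*0 = 0)
I(C, J) = J*(C + C**2) (I(C, J) = (C + C*C)*(J + 0) = (C + C**2)*J = J*(C + C**2))
(35536 - 19265)*(-38115 + I(-30, 35)) = (35536 - 19265)*(-38115 - 30*35*(1 - 30)) = 16271*(-38115 - 30*35*(-29)) = 16271*(-38115 + 30450) = 16271*(-7665) = -124717215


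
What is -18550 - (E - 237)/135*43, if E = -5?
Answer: -2493844/135 ≈ -18473.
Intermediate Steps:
-18550 - (E - 237)/135*43 = -18550 - (-5 - 237)/135*43 = -18550 - (-242*1/135)*43 = -18550 - (-242)*43/135 = -18550 - 1*(-10406/135) = -18550 + 10406/135 = -2493844/135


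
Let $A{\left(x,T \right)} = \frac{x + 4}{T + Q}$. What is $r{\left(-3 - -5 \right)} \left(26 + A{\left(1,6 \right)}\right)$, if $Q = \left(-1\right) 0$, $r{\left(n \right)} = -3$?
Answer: $- \frac{161}{2} \approx -80.5$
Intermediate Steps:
$Q = 0$
$A{\left(x,T \right)} = \frac{4 + x}{T}$ ($A{\left(x,T \right)} = \frac{x + 4}{T + 0} = \frac{4 + x}{T}$)
$r{\left(-3 - -5 \right)} \left(26 + A{\left(1,6 \right)}\right) = - 3 \left(26 + \frac{4 + 1}{6}\right) = - 3 \left(26 + \frac{1}{6} \cdot 5\right) = - 3 \left(26 + \frac{5}{6}\right) = \left(-3\right) \frac{161}{6} = - \frac{161}{2}$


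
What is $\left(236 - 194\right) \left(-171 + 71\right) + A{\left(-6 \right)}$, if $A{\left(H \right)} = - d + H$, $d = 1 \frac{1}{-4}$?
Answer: $- \frac{16823}{4} \approx -4205.8$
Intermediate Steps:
$d = - \frac{1}{4}$ ($d = 1 \left(- \frac{1}{4}\right) = - \frac{1}{4} \approx -0.25$)
$A{\left(H \right)} = \frac{1}{4} + H$ ($A{\left(H \right)} = \left(-1\right) \left(- \frac{1}{4}\right) + H = \frac{1}{4} + H$)
$\left(236 - 194\right) \left(-171 + 71\right) + A{\left(-6 \right)} = \left(236 - 194\right) \left(-171 + 71\right) + \left(\frac{1}{4} - 6\right) = 42 \left(-100\right) - \frac{23}{4} = -4200 - \frac{23}{4} = - \frac{16823}{4}$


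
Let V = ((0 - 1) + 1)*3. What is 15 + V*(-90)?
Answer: 15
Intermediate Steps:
V = 0 (V = (-1 + 1)*3 = 0*3 = 0)
15 + V*(-90) = 15 + 0*(-90) = 15 + 0 = 15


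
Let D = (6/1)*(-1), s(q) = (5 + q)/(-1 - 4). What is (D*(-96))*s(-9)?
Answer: 2304/5 ≈ 460.80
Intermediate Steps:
s(q) = -1 - q/5 (s(q) = (5 + q)/(-5) = (5 + q)*(-⅕) = -1 - q/5)
D = -6 (D = (1*6)*(-1) = 6*(-1) = -6)
(D*(-96))*s(-9) = (-6*(-96))*(-1 - ⅕*(-9)) = 576*(-1 + 9/5) = 576*(⅘) = 2304/5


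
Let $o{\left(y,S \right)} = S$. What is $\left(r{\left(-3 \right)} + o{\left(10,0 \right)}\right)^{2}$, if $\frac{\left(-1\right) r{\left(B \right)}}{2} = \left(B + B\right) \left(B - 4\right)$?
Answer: $7056$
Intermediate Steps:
$r{\left(B \right)} = - 4 B \left(-4 + B\right)$ ($r{\left(B \right)} = - 2 \left(B + B\right) \left(B - 4\right) = - 2 \cdot 2 B \left(-4 + B\right) = - 4 B \left(-4 + B\right)$)
$\left(r{\left(-3 \right)} + o{\left(10,0 \right)}\right)^{2} = \left(4 \left(-3\right) \left(4 - -3\right) + 0\right)^{2} = \left(4 \left(-3\right) \left(4 + 3\right) + 0\right)^{2} = \left(4 \left(-3\right) 7 + 0\right)^{2} = \left(-84 + 0\right)^{2} = \left(-84\right)^{2} = 7056$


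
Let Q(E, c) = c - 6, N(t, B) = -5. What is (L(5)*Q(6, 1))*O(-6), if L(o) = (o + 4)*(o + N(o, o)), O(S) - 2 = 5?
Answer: 0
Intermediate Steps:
O(S) = 7 (O(S) = 2 + 5 = 7)
L(o) = (-5 + o)*(4 + o) (L(o) = (o + 4)*(o - 5) = (4 + o)*(-5 + o) = (-5 + o)*(4 + o))
Q(E, c) = -6 + c
(L(5)*Q(6, 1))*O(-6) = ((-20 + 5**2 - 1*5)*(-6 + 1))*7 = ((-20 + 25 - 5)*(-5))*7 = (0*(-5))*7 = 0*7 = 0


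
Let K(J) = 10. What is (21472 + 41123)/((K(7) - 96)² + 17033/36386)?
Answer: 2277581670/269127889 ≈ 8.4628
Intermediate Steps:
(21472 + 41123)/((K(7) - 96)² + 17033/36386) = (21472 + 41123)/((10 - 96)² + 17033/36386) = 62595/((-86)² + 17033*(1/36386)) = 62595/(7396 + 17033/36386) = 62595/(269127889/36386) = 62595*(36386/269127889) = 2277581670/269127889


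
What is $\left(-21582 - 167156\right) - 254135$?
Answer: $-442873$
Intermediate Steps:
$\left(-21582 - 167156\right) - 254135 = -188738 - 254135 = -442873$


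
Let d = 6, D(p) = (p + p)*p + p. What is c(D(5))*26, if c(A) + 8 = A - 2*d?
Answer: 910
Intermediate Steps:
D(p) = p + 2*p**2 (D(p) = (2*p)*p + p = 2*p**2 + p = p + 2*p**2)
c(A) = -20 + A (c(A) = -8 + (A - 2*6) = -8 + (A - 12) = -8 + (-12 + A) = -20 + A)
c(D(5))*26 = (-20 + 5*(1 + 2*5))*26 = (-20 + 5*(1 + 10))*26 = (-20 + 5*11)*26 = (-20 + 55)*26 = 35*26 = 910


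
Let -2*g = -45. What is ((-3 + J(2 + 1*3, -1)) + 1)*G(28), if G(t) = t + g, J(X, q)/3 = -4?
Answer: -707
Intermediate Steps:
J(X, q) = -12 (J(X, q) = 3*(-4) = -12)
g = 45/2 (g = -1/2*(-45) = 45/2 ≈ 22.500)
G(t) = 45/2 + t (G(t) = t + 45/2 = 45/2 + t)
((-3 + J(2 + 1*3, -1)) + 1)*G(28) = ((-3 - 12) + 1)*(45/2 + 28) = (-15 + 1)*(101/2) = -14*101/2 = -707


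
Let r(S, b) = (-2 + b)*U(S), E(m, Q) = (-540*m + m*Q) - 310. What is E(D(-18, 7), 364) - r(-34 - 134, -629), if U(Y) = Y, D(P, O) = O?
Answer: -107550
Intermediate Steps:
E(m, Q) = -310 - 540*m + Q*m (E(m, Q) = (-540*m + Q*m) - 310 = -310 - 540*m + Q*m)
r(S, b) = S*(-2 + b) (r(S, b) = (-2 + b)*S = S*(-2 + b))
E(D(-18, 7), 364) - r(-34 - 134, -629) = (-310 - 540*7 + 364*7) - (-34 - 134)*(-2 - 629) = (-310 - 3780 + 2548) - (-168)*(-631) = -1542 - 1*106008 = -1542 - 106008 = -107550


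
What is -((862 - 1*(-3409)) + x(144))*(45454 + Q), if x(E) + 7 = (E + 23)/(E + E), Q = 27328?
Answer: -44695389809/144 ≈ -3.1038e+8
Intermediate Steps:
x(E) = -7 + (23 + E)/(2*E) (x(E) = -7 + (E + 23)/(E + E) = -7 + (23 + E)/((2*E)) = -7 + (23 + E)*(1/(2*E)) = -7 + (23 + E)/(2*E))
-((862 - 1*(-3409)) + x(144))*(45454 + Q) = -((862 - 1*(-3409)) + (1/2)*(23 - 13*144)/144)*(45454 + 27328) = -((862 + 3409) + (1/2)*(1/144)*(23 - 1872))*72782 = -(4271 + (1/2)*(1/144)*(-1849))*72782 = -(4271 - 1849/288)*72782 = -1228199*72782/288 = -1*44695389809/144 = -44695389809/144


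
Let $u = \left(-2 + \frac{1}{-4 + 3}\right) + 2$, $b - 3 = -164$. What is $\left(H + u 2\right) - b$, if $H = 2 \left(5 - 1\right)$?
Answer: $167$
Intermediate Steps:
$b = -161$ ($b = 3 - 164 = -161$)
$H = 8$ ($H = 2 \left(5 - 1\right) = 2 \cdot 4 = 8$)
$u = -1$ ($u = \left(-2 + \frac{1}{-1}\right) + 2 = \left(-2 - 1\right) + 2 = -3 + 2 = -1$)
$\left(H + u 2\right) - b = \left(8 - 2\right) - -161 = \left(8 - 2\right) + 161 = 6 + 161 = 167$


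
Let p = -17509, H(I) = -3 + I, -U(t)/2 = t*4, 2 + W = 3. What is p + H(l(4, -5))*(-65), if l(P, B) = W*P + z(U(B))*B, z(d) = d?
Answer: -4574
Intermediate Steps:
W = 1 (W = -2 + 3 = 1)
U(t) = -8*t (U(t) = -2*t*4 = -8*t)
l(P, B) = P - 8*B**2 (l(P, B) = 1*P + (-8*B)*B = P - 8*B**2)
p + H(l(4, -5))*(-65) = -17509 + (-3 + (4 - 8*(-5)**2))*(-65) = -17509 + (-3 + (4 - 8*25))*(-65) = -17509 + (-3 + (4 - 200))*(-65) = -17509 + (-3 - 196)*(-65) = -17509 - 199*(-65) = -17509 + 12935 = -4574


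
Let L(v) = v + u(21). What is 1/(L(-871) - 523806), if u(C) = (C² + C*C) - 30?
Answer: -1/523825 ≈ -1.9090e-6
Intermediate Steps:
u(C) = -30 + 2*C² (u(C) = (C² + C²) - 30 = 2*C² - 30 = -30 + 2*C²)
L(v) = 852 + v (L(v) = v + (-30 + 2*21²) = v + (-30 + 2*441) = v + (-30 + 882) = v + 852 = 852 + v)
1/(L(-871) - 523806) = 1/((852 - 871) - 523806) = 1/(-19 - 523806) = 1/(-523825) = -1/523825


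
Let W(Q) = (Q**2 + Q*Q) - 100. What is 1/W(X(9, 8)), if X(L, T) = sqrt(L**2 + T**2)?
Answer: 1/190 ≈ 0.0052632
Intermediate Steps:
W(Q) = -100 + 2*Q**2 (W(Q) = (Q**2 + Q**2) - 100 = 2*Q**2 - 100 = -100 + 2*Q**2)
1/W(X(9, 8)) = 1/(-100 + 2*(sqrt(9**2 + 8**2))**2) = 1/(-100 + 2*(sqrt(81 + 64))**2) = 1/(-100 + 2*(sqrt(145))**2) = 1/(-100 + 2*145) = 1/(-100 + 290) = 1/190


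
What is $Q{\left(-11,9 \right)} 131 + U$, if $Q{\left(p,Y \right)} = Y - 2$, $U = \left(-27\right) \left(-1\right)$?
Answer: $944$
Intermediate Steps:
$U = 27$
$Q{\left(p,Y \right)} = -2 + Y$ ($Q{\left(p,Y \right)} = Y - 2 = -2 + Y$)
$Q{\left(-11,9 \right)} 131 + U = \left(-2 + 9\right) 131 + 27 = 7 \cdot 131 + 27 = 917 + 27 = 944$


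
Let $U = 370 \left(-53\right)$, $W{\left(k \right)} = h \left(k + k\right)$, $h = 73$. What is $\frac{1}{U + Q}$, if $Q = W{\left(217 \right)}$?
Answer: $\frac{1}{12072} \approx 8.2836 \cdot 10^{-5}$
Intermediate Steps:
$W{\left(k \right)} = 146 k$ ($W{\left(k \right)} = 73 \left(k + k\right) = 73 \cdot 2 k = 146 k$)
$U = -19610$
$Q = 31682$ ($Q = 146 \cdot 217 = 31682$)
$\frac{1}{U + Q} = \frac{1}{-19610 + 31682} = \frac{1}{12072}$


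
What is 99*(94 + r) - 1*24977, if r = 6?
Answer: -15077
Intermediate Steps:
99*(94 + r) - 1*24977 = 99*(94 + 6) - 1*24977 = 99*100 - 24977 = 9900 - 24977 = -15077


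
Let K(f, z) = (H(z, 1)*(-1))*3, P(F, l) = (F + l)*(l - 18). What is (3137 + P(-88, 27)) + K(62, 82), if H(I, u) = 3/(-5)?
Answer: 12949/5 ≈ 2589.8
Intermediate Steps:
H(I, u) = -⅗ (H(I, u) = 3*(-⅕) = -⅗)
P(F, l) = (-18 + l)*(F + l) (P(F, l) = (F + l)*(-18 + l) = (-18 + l)*(F + l))
K(f, z) = 9/5 (K(f, z) = -⅗*(-1)*3 = (⅗)*3 = 9/5)
(3137 + P(-88, 27)) + K(62, 82) = (3137 + (27² - 18*(-88) - 18*27 - 88*27)) + 9/5 = (3137 + (729 + 1584 - 486 - 2376)) + 9/5 = (3137 - 549) + 9/5 = 2588 + 9/5 = 12949/5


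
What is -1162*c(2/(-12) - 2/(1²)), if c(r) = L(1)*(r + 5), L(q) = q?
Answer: -9877/3 ≈ -3292.3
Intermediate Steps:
c(r) = 5 + r (c(r) = 1*(r + 5) = 1*(5 + r) = 5 + r)
-1162*c(2/(-12) - 2/(1²)) = -1162*(5 + (2/(-12) - 2/(1²))) = -1162*(5 + (2*(-1/12) - 2/1)) = -1162*(5 + (-⅙ - 2*1)) = -1162*(5 + (-⅙ - 2)) = -1162*(5 - 13/6) = -1162*17/6 = -9877/3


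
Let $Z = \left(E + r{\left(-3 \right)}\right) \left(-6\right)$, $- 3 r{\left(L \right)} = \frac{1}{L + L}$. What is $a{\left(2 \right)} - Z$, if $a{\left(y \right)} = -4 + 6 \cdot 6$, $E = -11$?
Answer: $- \frac{101}{3} \approx -33.667$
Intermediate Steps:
$a{\left(y \right)} = 32$ ($a{\left(y \right)} = -4 + 36 = 32$)
$r{\left(L \right)} = - \frac{1}{6 L}$ ($r{\left(L \right)} = - \frac{1}{3 \left(L + L\right)} = - \frac{1}{3 \cdot 2 L} = - \frac{\frac{1}{2} \frac{1}{L}}{3} = - \frac{1}{6 L}$)
$Z = \frac{197}{3}$ ($Z = \left(-11 - \frac{1}{6 \left(-3\right)}\right) \left(-6\right) = \left(-11 - - \frac{1}{18}\right) \left(-6\right) = \left(-11 + \frac{1}{18}\right) \left(-6\right) = \left(- \frac{197}{18}\right) \left(-6\right) = \frac{197}{3} \approx 65.667$)
$a{\left(2 \right)} - Z = 32 - \frac{197}{3} = - \frac{101}{3}$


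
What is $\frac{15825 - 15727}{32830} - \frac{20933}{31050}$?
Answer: $- \frac{1396301}{2080350} \approx -0.67119$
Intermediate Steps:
$\frac{15825 - 15727}{32830} - \frac{20933}{31050} = \left(15825 - 15727\right) \frac{1}{32830} - \frac{20933}{31050} = 98 \cdot \frac{1}{32830} - \frac{20933}{31050} = \frac{1}{335} - \frac{20933}{31050} = - \frac{1396301}{2080350}$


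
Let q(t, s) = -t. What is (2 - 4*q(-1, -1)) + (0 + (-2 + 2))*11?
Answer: -2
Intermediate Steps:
(2 - 4*q(-1, -1)) + (0 + (-2 + 2))*11 = (2 - (-4)*(-1)) + (0 + (-2 + 2))*11 = (2 - 4*1) + (0 + 0)*11 = (2 - 4) + 0*11 = -2 + 0 = -2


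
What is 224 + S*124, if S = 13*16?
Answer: 26016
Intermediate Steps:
S = 208
224 + S*124 = 224 + 208*124 = 224 + 25792 = 26016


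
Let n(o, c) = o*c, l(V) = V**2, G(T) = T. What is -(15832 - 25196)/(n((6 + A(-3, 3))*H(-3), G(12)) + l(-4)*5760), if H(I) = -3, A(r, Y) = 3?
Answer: 2341/22959 ≈ 0.10196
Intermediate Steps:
n(o, c) = c*o
-(15832 - 25196)/(n((6 + A(-3, 3))*H(-3), G(12)) + l(-4)*5760) = -(15832 - 25196)/(12*((6 + 3)*(-3)) + (-4)**2*5760) = -(-9364)/(12*(9*(-3)) + 16*5760) = -(-9364)/(12*(-27) + 92160) = -(-9364)/(-324 + 92160) = -(-9364)/91836 = -1*(-2341/22959) = 2341/22959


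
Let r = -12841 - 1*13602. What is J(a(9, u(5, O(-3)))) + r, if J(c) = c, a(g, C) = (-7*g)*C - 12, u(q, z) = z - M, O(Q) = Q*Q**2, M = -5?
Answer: -25069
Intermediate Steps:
O(Q) = Q**3
u(q, z) = 5 + z (u(q, z) = z - 1*(-5) = z + 5 = 5 + z)
a(g, C) = -12 - 7*C*g (a(g, C) = -7*C*g - 12 = -12 - 7*C*g)
r = -26443 (r = -12841 - 13602 = -26443)
J(a(9, u(5, O(-3)))) + r = (-12 - 7*(5 + (-3)**3)*9) - 26443 = (-12 - 7*(5 - 27)*9) - 26443 = (-12 - 7*(-22)*9) - 26443 = (-12 + 1386) - 26443 = 1374 - 26443 = -25069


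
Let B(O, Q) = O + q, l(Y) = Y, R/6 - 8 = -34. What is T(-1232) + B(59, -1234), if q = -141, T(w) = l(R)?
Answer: -238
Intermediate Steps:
R = -156 (R = 48 + 6*(-34) = 48 - 204 = -156)
T(w) = -156
B(O, Q) = -141 + O (B(O, Q) = O - 141 = -141 + O)
T(-1232) + B(59, -1234) = -156 + (-141 + 59) = -156 - 82 = -238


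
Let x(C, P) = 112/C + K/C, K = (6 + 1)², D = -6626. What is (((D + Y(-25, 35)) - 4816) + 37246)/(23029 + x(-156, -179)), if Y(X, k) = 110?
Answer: 4042584/3592363 ≈ 1.1253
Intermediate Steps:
K = 49 (K = 7² = 49)
x(C, P) = 161/C (x(C, P) = 112/C + 49/C = 161/C)
(((D + Y(-25, 35)) - 4816) + 37246)/(23029 + x(-156, -179)) = (((-6626 + 110) - 4816) + 37246)/(23029 + 161/(-156)) = ((-6516 - 4816) + 37246)/(23029 + 161*(-1/156)) = (-11332 + 37246)/(23029 - 161/156) = 25914/(3592363/156) = 25914*(156/3592363) = 4042584/3592363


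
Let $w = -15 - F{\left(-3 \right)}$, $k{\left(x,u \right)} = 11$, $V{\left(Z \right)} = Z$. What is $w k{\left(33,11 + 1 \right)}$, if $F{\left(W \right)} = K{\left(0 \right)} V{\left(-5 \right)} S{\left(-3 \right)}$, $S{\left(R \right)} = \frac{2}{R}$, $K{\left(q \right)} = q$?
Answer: $-165$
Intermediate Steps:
$F{\left(W \right)} = 0$ ($F{\left(W \right)} = 0 \left(-5\right) \frac{2}{-3} = 0 \cdot 2 \left(- \frac{1}{3}\right) = 0 \left(- \frac{2}{3}\right) = 0$)
$w = -15$ ($w = -15 - 0 = -15 + 0 = -15$)
$w k{\left(33,11 + 1 \right)} = \left(-15\right) 11 = -165$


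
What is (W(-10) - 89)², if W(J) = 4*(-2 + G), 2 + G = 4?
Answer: 7921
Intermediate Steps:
G = 2 (G = -2 + 4 = 2)
W(J) = 0 (W(J) = 4*(-2 + 2) = 4*0 = 0)
(W(-10) - 89)² = (0 - 89)² = (-89)² = 7921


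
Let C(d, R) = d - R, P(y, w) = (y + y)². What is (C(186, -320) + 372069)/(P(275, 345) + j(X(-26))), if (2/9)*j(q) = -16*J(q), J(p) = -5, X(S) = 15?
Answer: 74515/60572 ≈ 1.2302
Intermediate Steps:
P(y, w) = 4*y² (P(y, w) = (2*y)² = 4*y²)
j(q) = 360 (j(q) = 9*(-16*(-5))/2 = (9/2)*80 = 360)
(C(186, -320) + 372069)/(P(275, 345) + j(X(-26))) = ((186 - 1*(-320)) + 372069)/(4*275² + 360) = ((186 + 320) + 372069)/(4*75625 + 360) = (506 + 372069)/(302500 + 360) = 372575/302860 = 372575*(1/302860) = 74515/60572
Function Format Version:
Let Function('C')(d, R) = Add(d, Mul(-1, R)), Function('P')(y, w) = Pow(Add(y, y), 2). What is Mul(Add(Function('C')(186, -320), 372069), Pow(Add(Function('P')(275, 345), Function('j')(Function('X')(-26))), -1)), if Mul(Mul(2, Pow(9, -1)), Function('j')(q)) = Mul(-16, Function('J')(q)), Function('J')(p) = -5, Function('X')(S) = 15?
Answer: Rational(74515, 60572) ≈ 1.2302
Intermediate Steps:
Function('P')(y, w) = Mul(4, Pow(y, 2)) (Function('P')(y, w) = Pow(Mul(2, y), 2) = Mul(4, Pow(y, 2)))
Function('j')(q) = 360 (Function('j')(q) = Mul(Rational(9, 2), Mul(-16, -5)) = Mul(Rational(9, 2), 80) = 360)
Mul(Add(Function('C')(186, -320), 372069), Pow(Add(Function('P')(275, 345), Function('j')(Function('X')(-26))), -1)) = Mul(Add(Add(186, Mul(-1, -320)), 372069), Pow(Add(Mul(4, Pow(275, 2)), 360), -1)) = Mul(Add(Add(186, 320), 372069), Pow(Add(Mul(4, 75625), 360), -1)) = Mul(Add(506, 372069), Pow(Add(302500, 360), -1)) = Mul(372575, Pow(302860, -1)) = Mul(372575, Rational(1, 302860)) = Rational(74515, 60572)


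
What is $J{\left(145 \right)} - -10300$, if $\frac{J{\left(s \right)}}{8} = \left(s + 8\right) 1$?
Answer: $11524$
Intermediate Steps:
$J{\left(s \right)} = 64 + 8 s$ ($J{\left(s \right)} = 8 \left(s + 8\right) 1 = 8 \left(8 + s\right) 1 = 8 \left(8 + s\right) = 64 + 8 s$)
$J{\left(145 \right)} - -10300 = \left(64 + 8 \cdot 145\right) - -10300 = \left(64 + 1160\right) + 10300 = 1224 + 10300 = 11524$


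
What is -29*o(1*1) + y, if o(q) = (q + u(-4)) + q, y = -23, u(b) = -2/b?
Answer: -191/2 ≈ -95.500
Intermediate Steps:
o(q) = ½ + 2*q (o(q) = (q - 2/(-4)) + q = (q - 2*(-¼)) + q = (q + ½) + q = (½ + q) + q = ½ + 2*q)
-29*o(1*1) + y = -29*(½ + 2*(1*1)) - 23 = -29*(½ + 2*1) - 23 = -29*(½ + 2) - 23 = -29*5/2 - 23 = -145/2 - 23 = -191/2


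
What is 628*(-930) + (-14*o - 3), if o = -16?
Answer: -583819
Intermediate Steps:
628*(-930) + (-14*o - 3) = 628*(-930) + (-14*(-16) - 3) = -584040 + (224 - 3) = -584040 + 221 = -583819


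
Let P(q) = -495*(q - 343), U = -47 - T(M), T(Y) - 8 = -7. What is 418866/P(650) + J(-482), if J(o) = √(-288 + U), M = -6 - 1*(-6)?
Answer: -139622/50655 + 4*I*√21 ≈ -2.7563 + 18.33*I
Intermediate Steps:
M = 0 (M = -6 + 6 = 0)
T(Y) = 1 (T(Y) = 8 - 7 = 1)
U = -48 (U = -47 - 1*1 = -47 - 1 = -48)
J(o) = 4*I*√21 (J(o) = √(-288 - 48) = √(-336) = 4*I*√21)
P(q) = 169785 - 495*q (P(q) = -495*(-343 + q) = 169785 - 495*q)
418866/P(650) + J(-482) = 418866/(169785 - 495*650) + 4*I*√21 = 418866/(169785 - 321750) + 4*I*√21 = 418866/(-151965) + 4*I*√21 = 418866*(-1/151965) + 4*I*√21 = -139622/50655 + 4*I*√21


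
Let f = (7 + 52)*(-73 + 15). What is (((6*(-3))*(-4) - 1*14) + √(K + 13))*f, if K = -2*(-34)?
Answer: -229274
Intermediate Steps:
K = 68
f = -3422 (f = 59*(-58) = -3422)
(((6*(-3))*(-4) - 1*14) + √(K + 13))*f = (((6*(-3))*(-4) - 1*14) + √(68 + 13))*(-3422) = ((-18*(-4) - 14) + √81)*(-3422) = ((72 - 14) + 9)*(-3422) = (58 + 9)*(-3422) = 67*(-3422) = -229274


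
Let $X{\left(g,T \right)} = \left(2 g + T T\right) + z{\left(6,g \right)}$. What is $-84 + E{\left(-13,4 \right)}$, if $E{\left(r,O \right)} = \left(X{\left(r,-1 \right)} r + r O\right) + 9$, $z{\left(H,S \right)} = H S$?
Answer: $1212$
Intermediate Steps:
$X{\left(g,T \right)} = T^{2} + 8 g$ ($X{\left(g,T \right)} = \left(2 g + T T\right) + 6 g = \left(2 g + T^{2}\right) + 6 g = \left(T^{2} + 2 g\right) + 6 g = T^{2} + 8 g$)
$E{\left(r,O \right)} = 9 + O r + r \left(1 + 8 r\right)$ ($E{\left(r,O \right)} = \left(\left(\left(-1\right)^{2} + 8 r\right) r + r O\right) + 9 = \left(\left(1 + 8 r\right) r + O r\right) + 9 = \left(r \left(1 + 8 r\right) + O r\right) + 9 = \left(O r + r \left(1 + 8 r\right)\right) + 9 = 9 + O r + r \left(1 + 8 r\right)$)
$-84 + E{\left(-13,4 \right)} = -84 + \left(9 + 4 \left(-13\right) - 13 \left(1 + 8 \left(-13\right)\right)\right) = -84 - \left(43 + 13 \left(1 - 104\right)\right) = -84 - -1296 = -84 + \left(9 - 52 + 1339\right) = -84 + 1296 = 1212$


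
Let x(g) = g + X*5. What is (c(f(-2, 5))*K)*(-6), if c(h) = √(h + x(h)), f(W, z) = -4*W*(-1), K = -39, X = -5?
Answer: 234*I*√41 ≈ 1498.3*I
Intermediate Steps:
f(W, z) = 4*W
x(g) = -25 + g (x(g) = g - 5*5 = g - 25 = -25 + g)
c(h) = √(-25 + 2*h) (c(h) = √(h + (-25 + h)) = √(-25 + 2*h))
(c(f(-2, 5))*K)*(-6) = (√(-25 + 2*(4*(-2)))*(-39))*(-6) = (√(-25 + 2*(-8))*(-39))*(-6) = (√(-25 - 16)*(-39))*(-6) = (√(-41)*(-39))*(-6) = ((I*√41)*(-39))*(-6) = -39*I*√41*(-6) = 234*I*√41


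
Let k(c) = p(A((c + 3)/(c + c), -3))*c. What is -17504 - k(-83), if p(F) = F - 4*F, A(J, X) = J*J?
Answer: -1457632/83 ≈ -17562.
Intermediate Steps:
A(J, X) = J**2
p(F) = -3*F
k(c) = -3*(3 + c)**2/(4*c) (k(c) = (-3*(c + 3)**2/(c + c)**2)*c = (-3*(3 + c)**2/(4*c**2))*c = -3*(3 + c)**2/(4*c))
-17504 - k(-83) = -17504 - (-3)*(3 - 83)**2/(4*(-83)) = -17504 - (-3)*(-1)*(-80)**2/(4*83) = -17504 - (-3)*(-1)*6400/(4*83) = -17504 - 1*4800/83 = -17504 - 4800/83 = -1457632/83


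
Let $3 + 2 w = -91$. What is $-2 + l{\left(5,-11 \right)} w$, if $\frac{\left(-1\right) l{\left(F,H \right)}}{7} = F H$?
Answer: $-18097$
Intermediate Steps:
$w = -47$ ($w = - \frac{3}{2} + \frac{1}{2} \left(-91\right) = - \frac{3}{2} - \frac{91}{2} = -47$)
$l{\left(F,H \right)} = - 7 F H$
$-2 + l{\left(5,-11 \right)} w = -2 + \left(-7\right) 5 \left(-11\right) \left(-47\right) = -2 + 385 \left(-47\right) = -2 - 18095 = -18097$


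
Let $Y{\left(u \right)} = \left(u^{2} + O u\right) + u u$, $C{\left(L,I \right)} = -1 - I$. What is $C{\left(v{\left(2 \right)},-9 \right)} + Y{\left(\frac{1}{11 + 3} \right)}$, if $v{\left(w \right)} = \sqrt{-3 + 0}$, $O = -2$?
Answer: $\frac{771}{98} \approx 7.8673$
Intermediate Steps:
$v{\left(w \right)} = i \sqrt{3}$ ($v{\left(w \right)} = \sqrt{-3} = i \sqrt{3}$)
$Y{\left(u \right)} = - 2 u + 2 u^{2}$ ($Y{\left(u \right)} = \left(u^{2} - 2 u\right) + u u = \left(u^{2} - 2 u\right) + u^{2} = - 2 u + 2 u^{2}$)
$C{\left(v{\left(2 \right)},-9 \right)} + Y{\left(\frac{1}{11 + 3} \right)} = \left(-1 - -9\right) + \frac{2 \left(-1 + \frac{1}{11 + 3}\right)}{11 + 3} = \left(-1 + 9\right) + \frac{2 \left(-1 + \frac{1}{14}\right)}{14} = 8 + 2 \cdot \frac{1}{14} \left(-1 + \frac{1}{14}\right) = 8 + 2 \cdot \frac{1}{14} \left(- \frac{13}{14}\right) = 8 - \frac{13}{98} = \frac{771}{98}$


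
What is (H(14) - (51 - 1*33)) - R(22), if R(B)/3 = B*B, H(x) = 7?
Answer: -1463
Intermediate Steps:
R(B) = 3*B**2 (R(B) = 3*(B*B) = 3*B**2)
(H(14) - (51 - 1*33)) - R(22) = (7 - (51 - 1*33)) - 3*22**2 = (7 - (51 - 33)) - 3*484 = (7 - 1*18) - 1*1452 = (7 - 18) - 1452 = -11 - 1452 = -1463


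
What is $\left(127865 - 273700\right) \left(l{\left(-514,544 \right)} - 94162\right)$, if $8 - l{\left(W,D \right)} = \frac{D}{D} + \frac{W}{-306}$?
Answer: $\frac{2100894926620}{153} \approx 1.3731 \cdot 10^{10}$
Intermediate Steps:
$l{\left(W,D \right)} = 7 + \frac{W}{306}$ ($l{\left(W,D \right)} = 8 - \left(\frac{D}{D} + \frac{W}{-306}\right) = 8 - \left(1 + W \left(- \frac{1}{306}\right)\right) = 8 - \left(1 - \frac{W}{306}\right) = 8 + \left(-1 + \frac{W}{306}\right) = 7 + \frac{W}{306}$)
$\left(127865 - 273700\right) \left(l{\left(-514,544 \right)} - 94162\right) = \left(127865 - 273700\right) \left(\left(7 + \frac{1}{306} \left(-514\right)\right) - 94162\right) = - 145835 \left(\left(7 - \frac{257}{153}\right) - 94162\right) = - 145835 \left(\frac{814}{153} - 94162\right) = \left(-145835\right) \left(- \frac{14405972}{153}\right) = \frac{2100894926620}{153}$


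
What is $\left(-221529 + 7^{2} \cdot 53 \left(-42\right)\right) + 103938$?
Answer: $-226665$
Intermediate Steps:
$\left(-221529 + 7^{2} \cdot 53 \left(-42\right)\right) + 103938 = \left(-221529 + 49 \cdot 53 \left(-42\right)\right) + 103938 = \left(-221529 + 2597 \left(-42\right)\right) + 103938 = \left(-221529 - 109074\right) + 103938 = -330603 + 103938 = -226665$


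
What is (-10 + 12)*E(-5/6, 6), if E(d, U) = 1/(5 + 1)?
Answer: ⅓ ≈ 0.33333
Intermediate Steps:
E(d, U) = ⅙ (E(d, U) = 1/6 = ⅙)
(-10 + 12)*E(-5/6, 6) = (-10 + 12)*(⅙) = 2*(⅙) = ⅓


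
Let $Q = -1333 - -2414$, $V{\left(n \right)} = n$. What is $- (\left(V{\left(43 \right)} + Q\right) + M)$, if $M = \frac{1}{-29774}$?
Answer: $- \frac{33465975}{29774} \approx -1124.0$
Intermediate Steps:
$M = - \frac{1}{29774} \approx -3.3586 \cdot 10^{-5}$
$Q = 1081$ ($Q = -1333 + 2414 = 1081$)
$- (\left(V{\left(43 \right)} + Q\right) + M) = - (\left(43 + 1081\right) - \frac{1}{29774}) = - (1124 - \frac{1}{29774}) = \left(-1\right) \frac{33465975}{29774} = - \frac{33465975}{29774}$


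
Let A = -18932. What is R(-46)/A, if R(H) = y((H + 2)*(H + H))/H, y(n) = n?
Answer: 22/4733 ≈ 0.0046482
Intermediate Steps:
R(H) = 4 + 2*H (R(H) = ((H + 2)*(H + H))/H = ((2 + H)*(2*H))/H = (2*H*(2 + H))/H = 4 + 2*H)
R(-46)/A = (4 + 2*(-46))/(-18932) = (4 - 92)*(-1/18932) = -88*(-1/18932) = 22/4733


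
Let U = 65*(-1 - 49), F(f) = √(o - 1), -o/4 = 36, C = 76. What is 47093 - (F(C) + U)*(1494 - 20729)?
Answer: -62466657 + 19235*I*√145 ≈ -6.2467e+7 + 2.3162e+5*I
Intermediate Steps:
o = -144 (o = -4*36 = -144)
F(f) = I*√145 (F(f) = √(-144 - 1) = √(-145) = I*√145)
U = -3250 (U = 65*(-50) = -3250)
47093 - (F(C) + U)*(1494 - 20729) = 47093 - (I*√145 - 3250)*(1494 - 20729) = 47093 - (-3250 + I*√145)*(-19235) = 47093 - (62513750 - 19235*I*√145) = 47093 + (-62513750 + 19235*I*√145) = -62466657 + 19235*I*√145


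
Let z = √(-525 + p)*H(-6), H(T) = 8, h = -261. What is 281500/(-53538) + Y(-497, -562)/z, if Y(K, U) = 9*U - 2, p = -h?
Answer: -140750/26769 + 115*I*√66/24 ≈ -5.2579 + 38.928*I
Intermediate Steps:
p = 261 (p = -1*(-261) = 261)
Y(K, U) = -2 + 9*U
z = 16*I*√66 (z = √(-525 + 261)*8 = √(-264)*8 = (2*I*√66)*8 = 16*I*√66 ≈ 129.98*I)
281500/(-53538) + Y(-497, -562)/z = 281500/(-53538) + (-2 + 9*(-562))/((16*I*√66)) = 281500*(-1/53538) + (-2 - 5058)*(-I*√66/1056) = -140750/26769 - (-115)*I*√66/24 = -140750/26769 + 115*I*√66/24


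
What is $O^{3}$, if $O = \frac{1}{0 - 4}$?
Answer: $- \frac{1}{64} \approx -0.015625$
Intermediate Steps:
$O = - \frac{1}{4}$ ($O = \frac{1}{-4} = - \frac{1}{4} \approx -0.25$)
$O^{3} = \left(- \frac{1}{4}\right)^{3} = - \frac{1}{64}$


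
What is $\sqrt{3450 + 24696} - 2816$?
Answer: $-2816 + \sqrt{28146} \approx -2648.2$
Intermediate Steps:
$\sqrt{3450 + 24696} - 2816 = \sqrt{28146} - 2816 = -2816 + \sqrt{28146}$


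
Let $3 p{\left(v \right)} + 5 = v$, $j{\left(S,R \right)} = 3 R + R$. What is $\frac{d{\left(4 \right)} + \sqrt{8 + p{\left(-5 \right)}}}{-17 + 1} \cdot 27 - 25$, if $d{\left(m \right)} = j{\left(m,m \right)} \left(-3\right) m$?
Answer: $299 - \frac{9 \sqrt{42}}{16} \approx 295.35$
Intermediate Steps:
$j{\left(S,R \right)} = 4 R$
$p{\left(v \right)} = - \frac{5}{3} + \frac{v}{3}$
$d{\left(m \right)} = - 12 m^{2}$ ($d{\left(m \right)} = 4 m \left(-3\right) m = - 12 m m = - 12 m^{2}$)
$\frac{d{\left(4 \right)} + \sqrt{8 + p{\left(-5 \right)}}}{-17 + 1} \cdot 27 - 25 = \frac{- 12 \cdot 4^{2} + \sqrt{8 + \left(- \frac{5}{3} + \frac{1}{3} \left(-5\right)\right)}}{-17 + 1} \cdot 27 - 25 = \frac{\left(-12\right) 16 + \sqrt{8 - \frac{10}{3}}}{-16} \cdot 27 - 25 = \left(-192 + \sqrt{8 - \frac{10}{3}}\right) \left(- \frac{1}{16}\right) 27 - 25 = \left(-192 + \sqrt{\frac{14}{3}}\right) \left(- \frac{1}{16}\right) 27 - 25 = \left(-192 + \frac{\sqrt{42}}{3}\right) \left(- \frac{1}{16}\right) 27 - 25 = \left(12 - \frac{\sqrt{42}}{48}\right) 27 - 25 = \left(324 - \frac{9 \sqrt{42}}{16}\right) - 25 = 299 - \frac{9 \sqrt{42}}{16}$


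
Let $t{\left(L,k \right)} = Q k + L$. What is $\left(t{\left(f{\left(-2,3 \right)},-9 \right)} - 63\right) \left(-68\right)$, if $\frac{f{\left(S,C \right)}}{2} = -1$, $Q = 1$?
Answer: $5032$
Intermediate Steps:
$f{\left(S,C \right)} = -2$ ($f{\left(S,C \right)} = 2 \left(-1\right) = -2$)
$t{\left(L,k \right)} = L + k$ ($t{\left(L,k \right)} = 1 k + L = k + L = L + k$)
$\left(t{\left(f{\left(-2,3 \right)},-9 \right)} - 63\right) \left(-68\right) = \left(\left(-2 - 9\right) - 63\right) \left(-68\right) = \left(-11 - 63\right) \left(-68\right) = \left(-74\right) \left(-68\right) = 5032$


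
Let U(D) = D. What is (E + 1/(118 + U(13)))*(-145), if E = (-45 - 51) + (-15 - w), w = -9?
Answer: 1937345/131 ≈ 14789.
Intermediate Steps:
E = -102 (E = (-45 - 51) + (-15 - 1*(-9)) = -96 + (-15 + 9) = -96 - 6 = -102)
(E + 1/(118 + U(13)))*(-145) = (-102 + 1/(118 + 13))*(-145) = (-102 + 1/131)*(-145) = -13361/131*(-145) = 1937345/131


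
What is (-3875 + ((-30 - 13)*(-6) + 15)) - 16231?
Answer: -19833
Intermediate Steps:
(-3875 + ((-30 - 13)*(-6) + 15)) - 16231 = (-3875 + (-43*(-6) + 15)) - 16231 = (-3875 + (258 + 15)) - 16231 = (-3875 + 273) - 16231 = -3602 - 16231 = -19833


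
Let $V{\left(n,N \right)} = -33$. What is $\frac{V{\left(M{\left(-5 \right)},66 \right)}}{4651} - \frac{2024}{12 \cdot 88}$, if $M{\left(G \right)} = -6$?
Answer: $- \frac{107369}{55812} \approx -1.9238$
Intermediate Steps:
$\frac{V{\left(M{\left(-5 \right)},66 \right)}}{4651} - \frac{2024}{12 \cdot 88} = - \frac{33}{4651} - \frac{2024}{12 \cdot 88} = \left(-33\right) \frac{1}{4651} - \frac{2024}{1056} = - \frac{33}{4651} - \frac{23}{12} = - \frac{107369}{55812}$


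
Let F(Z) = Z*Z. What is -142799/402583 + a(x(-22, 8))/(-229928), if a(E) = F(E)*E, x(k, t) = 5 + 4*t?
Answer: -53225525171/92565104024 ≈ -0.57501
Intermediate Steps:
F(Z) = Z²
a(E) = E³ (a(E) = E²*E = E³)
-142799/402583 + a(x(-22, 8))/(-229928) = -142799/402583 + (5 + 4*8)³/(-229928) = -142799*1/402583 + (5 + 32)³*(-1/229928) = -142799/402583 + 37³*(-1/229928) = -142799/402583 + 50653*(-1/229928) = -142799/402583 - 50653/229928 = -53225525171/92565104024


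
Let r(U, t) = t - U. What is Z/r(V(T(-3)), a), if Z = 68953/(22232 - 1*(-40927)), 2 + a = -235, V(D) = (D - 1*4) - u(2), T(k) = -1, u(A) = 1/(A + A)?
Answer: -275812/58548393 ≈ -0.0047108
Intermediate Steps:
u(A) = 1/(2*A)
V(D) = -17/4 + D (V(D) = (D - 1*4) - 1/(2*2) = (D - 4) - 1/(2*2) = (-4 + D) - 1*¼ = (-4 + D) - ¼ = -17/4 + D)
a = -237 (a = -2 - 235 = -237)
Z = 68953/63159 (Z = 68953/(22232 + 40927) = 68953/63159 ≈ 1.0917)
Z/r(V(T(-3)), a) = 68953/(63159*(-237 - (-17/4 - 1))) = 68953/(63159*(-237 - 1*(-21/4))) = 68953/(63159*(-237 + 21/4)) = 68953/(63159*(-927/4)) = (68953/63159)*(-4/927) = -275812/58548393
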